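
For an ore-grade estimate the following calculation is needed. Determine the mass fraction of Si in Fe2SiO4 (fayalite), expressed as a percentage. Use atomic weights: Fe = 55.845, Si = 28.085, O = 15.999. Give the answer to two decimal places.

13.78 wt%

M(Fe2SiO4) = 203.771 g/mol.
Si contributes 1 × 28.085 = 28.085 g per mole.
28.085/203.771 = 0.1378 → 13.78%.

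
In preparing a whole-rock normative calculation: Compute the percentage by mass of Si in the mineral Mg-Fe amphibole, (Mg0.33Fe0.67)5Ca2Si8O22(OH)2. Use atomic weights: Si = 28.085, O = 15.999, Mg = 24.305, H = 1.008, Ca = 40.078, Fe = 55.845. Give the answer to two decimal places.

24.47 mass %

Molar mass of (Mg0.33Fe0.67)5Ca2Si8O22(OH)2: 1.65×24.305 + 3.35×55.845 + 2×40.078 + 8×28.085 + 24×15.999 + 2×1.008 = 918.012 g/mol.
Mass of Si per formula unit: 8 × 28.085 = 224.680 g.
Weight fraction Si = 224.680 / 918.012 = 0.2447.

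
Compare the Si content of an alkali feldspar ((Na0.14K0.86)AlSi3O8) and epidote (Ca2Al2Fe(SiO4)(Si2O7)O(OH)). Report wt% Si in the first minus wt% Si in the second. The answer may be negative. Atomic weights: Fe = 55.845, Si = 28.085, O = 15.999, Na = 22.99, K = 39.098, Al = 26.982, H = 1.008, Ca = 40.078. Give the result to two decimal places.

13.08 percentage points

M((Na0.14K0.86)AlSi3O8) = 276.072 g/mol, so wt% Si = 84.255/276.072 × 100 = 30.52%.
M(Ca2Al2Fe(SiO4)(Si2O7)O(OH)) = 483.215 g/mol, so wt% Si = 84.255/483.215 × 100 = 17.44%.
30.52 − 17.44 = 13.08 pp.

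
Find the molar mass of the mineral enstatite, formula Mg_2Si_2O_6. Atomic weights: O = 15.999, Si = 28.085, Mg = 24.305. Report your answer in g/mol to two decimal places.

Mg: 2 × 24.305 = 48.6100
Si: 2 × 28.085 = 56.1700
O: 6 × 15.999 = 95.9940
Summing the contributions gives the formula mass.

200.77 g/mol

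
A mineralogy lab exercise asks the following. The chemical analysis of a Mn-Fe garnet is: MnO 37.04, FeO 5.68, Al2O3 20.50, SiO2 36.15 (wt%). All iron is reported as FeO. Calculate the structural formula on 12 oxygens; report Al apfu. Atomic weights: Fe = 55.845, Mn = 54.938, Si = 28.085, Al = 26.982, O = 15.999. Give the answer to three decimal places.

MnO (M=70.937): mol = 0.52215; Mn = 0.52215, O = 0.52215.
FeO (M=71.844): mol = 0.07906; Fe = 0.07906, O = 0.07906.
Al2O3 (M=101.961): mol = 0.20106; Al = 0.40212, O = 0.60318.
SiO2 (M=60.083): mol = 0.60167; Si = 0.60167, O = 1.20334.
ΣO = 2.40773; factor = 12/ΣO = 4.98395.
Al apfu = 0.40212 × 4.98395 = 2.004.

2.004 Al apfu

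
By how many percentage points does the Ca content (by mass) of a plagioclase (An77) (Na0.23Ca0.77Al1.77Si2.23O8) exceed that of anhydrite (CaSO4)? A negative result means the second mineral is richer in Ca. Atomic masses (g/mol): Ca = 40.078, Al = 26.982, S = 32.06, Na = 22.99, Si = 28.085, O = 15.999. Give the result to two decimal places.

-18.20 percentage points

Ca in Na0.23Ca0.77Al1.77Si2.23O8: molar mass 274.527 g/mol; 0.77×40.078 = 30.860 g → 11.24 wt%.
Ca in CaSO4: molar mass 136.134 g/mol; 1×40.078 = 40.078 g → 29.44 wt%.
Difference = 11.24 − 29.44 = -18.20 percentage points.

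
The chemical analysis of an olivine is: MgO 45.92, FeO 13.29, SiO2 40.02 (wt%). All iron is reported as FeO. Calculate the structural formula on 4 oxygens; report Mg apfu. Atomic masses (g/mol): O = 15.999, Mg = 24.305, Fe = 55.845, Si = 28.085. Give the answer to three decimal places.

45.92 wt% MgO ÷ 40.304 g/mol = 1.13934 mol, giving 1.13934 Mg and 1.13934 O.
13.29 wt% FeO ÷ 71.844 g/mol = 0.18498 mol, giving 0.18498 Fe and 0.18498 O.
40.02 wt% SiO2 ÷ 60.083 g/mol = 0.66608 mol, giving 0.66608 Si and 1.33216 O.
Oxygen sums to 2.65648; scaling by 4/2.65648 = 1.50575 puts the formula on 4 O.
Mg: 1.13934 × 1.50575 = 1.716 atoms per formula unit.

1.716 Mg apfu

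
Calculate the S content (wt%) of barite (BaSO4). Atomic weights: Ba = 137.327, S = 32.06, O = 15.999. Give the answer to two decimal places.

Molar mass of BaSO4: 1×137.327 + 1×32.06 + 4×15.999 = 233.383 g/mol.
Mass of S per formula unit: 1 × 32.06 = 32.060 g.
Weight fraction S = 32.060 / 233.383 = 0.1374.

13.74 wt%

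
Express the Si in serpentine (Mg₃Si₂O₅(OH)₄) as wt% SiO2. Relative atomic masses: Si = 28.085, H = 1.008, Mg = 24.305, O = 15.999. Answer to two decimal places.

Formula mass = 277.108 g/mol.
2 Si → 2.0000 mol SiO2 per formula unit; M(SiO2) = 60.083, so SiO2 mass = 120.166 g.
120.166/277.108 × 100 = 43.36 wt%.

43.36 wt%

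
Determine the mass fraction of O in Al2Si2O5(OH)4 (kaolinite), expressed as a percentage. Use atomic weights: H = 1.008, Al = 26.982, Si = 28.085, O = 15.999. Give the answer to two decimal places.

Formula mass = 2·26.982 + 2·28.085 + 9·15.999 + 4·1.008 = 258.157 g/mol, of which 143.991 g is O.
So O makes up 143.991/258.157 = 0.5578 of the mass, i.e. 55.78%.

55.78 mass %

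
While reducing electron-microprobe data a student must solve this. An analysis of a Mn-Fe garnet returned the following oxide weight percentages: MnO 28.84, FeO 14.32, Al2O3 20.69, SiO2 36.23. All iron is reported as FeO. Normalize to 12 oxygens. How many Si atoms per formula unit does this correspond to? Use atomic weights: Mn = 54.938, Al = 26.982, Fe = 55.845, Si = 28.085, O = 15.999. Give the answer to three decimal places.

2.989 Si apfu

MnO (M=70.937): mol = 0.40656; Mn = 0.40656, O = 0.40656.
FeO (M=71.844): mol = 0.19932; Fe = 0.19932, O = 0.19932.
Al2O3 (M=101.961): mol = 0.20292; Al = 0.40584, O = 0.60876.
SiO2 (M=60.083): mol = 0.60300; Si = 0.60300, O = 1.20600.
ΣO = 2.42064; factor = 12/ΣO = 4.95737.
Si apfu = 0.60300 × 4.95737 = 2.989.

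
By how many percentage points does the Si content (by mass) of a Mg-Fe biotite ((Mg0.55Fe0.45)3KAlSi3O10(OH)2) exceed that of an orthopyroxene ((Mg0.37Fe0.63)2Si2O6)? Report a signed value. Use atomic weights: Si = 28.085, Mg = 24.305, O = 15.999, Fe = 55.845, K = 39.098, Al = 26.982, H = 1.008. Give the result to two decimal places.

M((Mg0.55Fe0.45)3KAlSi3O10(OH)2) = 459.833 g/mol, so wt% Si = 84.255/459.833 × 100 = 18.32%.
M((Mg0.37Fe0.63)2Si2O6) = 240.514 g/mol, so wt% Si = 56.170/240.514 × 100 = 23.35%.
18.32 − 23.35 = -5.03 pp.

-5.03 percentage points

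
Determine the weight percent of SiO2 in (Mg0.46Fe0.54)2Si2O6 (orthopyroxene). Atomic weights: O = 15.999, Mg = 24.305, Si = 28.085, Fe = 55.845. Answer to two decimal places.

M((Mg0.46Fe0.54)2Si2O6) = 234.837 g/mol; M(SiO2) = 60.083 g/mol.
Moles SiO2 per formula unit = 2 Si ÷ 1 = 2.0000.
SiO2 fraction = (2.0000 × 60.083) / 234.837 = 120.166/234.837 = 0.5117.

51.17 wt%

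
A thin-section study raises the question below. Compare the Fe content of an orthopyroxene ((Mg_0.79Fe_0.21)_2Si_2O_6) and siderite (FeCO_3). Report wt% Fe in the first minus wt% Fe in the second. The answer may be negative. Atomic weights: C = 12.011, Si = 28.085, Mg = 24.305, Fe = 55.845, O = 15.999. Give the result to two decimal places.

First mineral: 23.455 g Fe in 214.021 g formula = 10.96 wt% Fe.
Second mineral: 55.845 g Fe in 115.853 g formula = 48.20 wt% Fe.
10.96% − 48.20% gives a difference of -37.24 percentage points.

-37.24 percentage points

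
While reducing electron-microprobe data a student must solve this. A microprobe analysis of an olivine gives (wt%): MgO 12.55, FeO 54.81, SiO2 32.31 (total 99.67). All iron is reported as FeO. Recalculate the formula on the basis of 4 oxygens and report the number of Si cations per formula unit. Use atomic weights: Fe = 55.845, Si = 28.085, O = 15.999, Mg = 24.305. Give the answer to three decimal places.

1.001 Si apfu

MgO (M=40.304): mol = 0.31138; Mg = 0.31138, O = 0.31138.
FeO (M=71.844): mol = 0.76290; Fe = 0.76290, O = 0.76290.
SiO2 (M=60.083): mol = 0.53776; Si = 0.53776, O = 1.07552.
ΣO = 2.14980; factor = 4/ΣO = 1.86064.
Si apfu = 0.53776 × 1.86064 = 1.001.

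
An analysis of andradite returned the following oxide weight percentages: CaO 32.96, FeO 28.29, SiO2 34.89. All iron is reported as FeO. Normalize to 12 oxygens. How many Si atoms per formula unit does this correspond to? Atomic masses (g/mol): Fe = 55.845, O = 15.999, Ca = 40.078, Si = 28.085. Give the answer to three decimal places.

3.252 Si apfu

32.96 wt% CaO ÷ 56.077 g/mol = 0.58776 mol, giving 0.58776 Ca and 0.58776 O.
28.29 wt% FeO ÷ 71.844 g/mol = 0.39377 mol, giving 0.39377 Fe and 0.39377 O.
34.89 wt% SiO2 ÷ 60.083 g/mol = 0.58070 mol, giving 0.58070 Si and 1.16140 O.
Oxygen sums to 2.14293; scaling by 12/2.14293 = 5.59981 puts the formula on 12 O.
Si: 0.58070 × 5.59981 = 3.252 atoms per formula unit.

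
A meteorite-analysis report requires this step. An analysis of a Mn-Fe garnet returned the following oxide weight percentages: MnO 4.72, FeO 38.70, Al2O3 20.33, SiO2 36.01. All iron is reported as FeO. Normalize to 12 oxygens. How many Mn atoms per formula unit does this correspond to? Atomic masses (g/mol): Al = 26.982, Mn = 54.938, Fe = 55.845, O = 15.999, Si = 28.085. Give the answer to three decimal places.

0.332 Mn apfu

4.72 wt% MnO ÷ 70.937 g/mol = 0.06654 mol, giving 0.06654 Mn and 0.06654 O.
38.70 wt% FeO ÷ 71.844 g/mol = 0.53867 mol, giving 0.53867 Fe and 0.53867 O.
20.33 wt% Al2O3 ÷ 101.961 g/mol = 0.19939 mol, giving 0.39878 Al and 0.59817 O.
36.01 wt% SiO2 ÷ 60.083 g/mol = 0.59934 mol, giving 0.59934 Si and 1.19868 O.
Oxygen sums to 2.40206; scaling by 12/2.40206 = 4.99571 puts the formula on 12 O.
Mn: 0.06654 × 4.99571 = 0.332 atoms per formula unit.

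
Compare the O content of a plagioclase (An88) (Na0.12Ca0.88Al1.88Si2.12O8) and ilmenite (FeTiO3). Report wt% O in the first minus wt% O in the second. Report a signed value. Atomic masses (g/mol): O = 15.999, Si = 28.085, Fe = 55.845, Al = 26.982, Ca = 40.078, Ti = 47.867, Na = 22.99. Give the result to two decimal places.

O in Na0.12Ca0.88Al1.88Si2.12O8: molar mass 276.286 g/mol; 8×15.999 = 127.992 g → 46.33 wt%.
O in FeTiO3: molar mass 151.709 g/mol; 3×15.999 = 47.997 g → 31.64 wt%.
Difference = 46.33 − 31.64 = 14.69 percentage points.

14.69 percentage points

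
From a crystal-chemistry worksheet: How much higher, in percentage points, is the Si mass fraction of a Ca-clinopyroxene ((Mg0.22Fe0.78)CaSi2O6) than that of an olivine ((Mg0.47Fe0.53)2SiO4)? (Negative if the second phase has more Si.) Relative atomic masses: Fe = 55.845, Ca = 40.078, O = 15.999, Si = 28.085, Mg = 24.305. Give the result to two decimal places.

7.16 percentage points

First mineral: 56.170 g Si in 241.148 g formula = 23.29 wt% Si.
Second mineral: 28.085 g Si in 174.123 g formula = 16.13 wt% Si.
23.29% − 16.13% gives a difference of 7.16 percentage points.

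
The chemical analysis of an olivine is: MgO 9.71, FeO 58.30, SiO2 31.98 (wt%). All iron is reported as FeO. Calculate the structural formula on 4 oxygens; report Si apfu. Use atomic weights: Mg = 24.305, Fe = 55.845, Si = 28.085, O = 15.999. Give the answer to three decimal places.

9.71 wt% MgO ÷ 40.304 g/mol = 0.24092 mol, giving 0.24092 Mg and 0.24092 O.
58.30 wt% FeO ÷ 71.844 g/mol = 0.81148 mol, giving 0.81148 Fe and 0.81148 O.
31.98 wt% SiO2 ÷ 60.083 g/mol = 0.53226 mol, giving 0.53226 Si and 1.06452 O.
Oxygen sums to 2.11692; scaling by 4/2.11692 = 1.88954 puts the formula on 4 O.
Si: 0.53226 × 1.88954 = 1.006 atoms per formula unit.

1.006 Si apfu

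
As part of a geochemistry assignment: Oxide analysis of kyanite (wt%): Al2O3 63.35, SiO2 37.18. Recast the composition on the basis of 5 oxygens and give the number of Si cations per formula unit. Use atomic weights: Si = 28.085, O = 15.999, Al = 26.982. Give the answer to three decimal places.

Al2O3 (M=101.961): mol = 0.62132; Al = 1.24264, O = 1.86396.
SiO2 (M=60.083): mol = 0.61881; Si = 0.61881, O = 1.23762.
ΣO = 3.10158; factor = 5/ΣO = 1.61208.
Si apfu = 0.61881 × 1.61208 = 0.998.

0.998 Si apfu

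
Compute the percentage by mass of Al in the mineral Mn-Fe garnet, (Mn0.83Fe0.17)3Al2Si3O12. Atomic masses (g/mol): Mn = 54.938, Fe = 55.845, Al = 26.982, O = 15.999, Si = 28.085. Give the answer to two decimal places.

10.89 wt%

Molar mass of (Mn0.83Fe0.17)3Al2Si3O12: 2.49×54.938 + 0.51×55.845 + 2×26.982 + 3×28.085 + 12×15.999 = 495.484 g/mol.
Mass of Al per formula unit: 2 × 26.982 = 53.964 g.
Weight fraction Al = 53.964 / 495.484 = 0.1089.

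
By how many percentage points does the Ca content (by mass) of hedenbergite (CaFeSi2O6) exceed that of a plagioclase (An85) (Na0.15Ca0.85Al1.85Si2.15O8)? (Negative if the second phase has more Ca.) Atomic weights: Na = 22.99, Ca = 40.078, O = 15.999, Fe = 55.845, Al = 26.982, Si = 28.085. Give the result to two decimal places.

M(CaFeSi2O6) = 248.087 g/mol, so wt% Ca = 40.078/248.087 × 100 = 16.15%.
M(Na0.15Ca0.85Al1.85Si2.15O8) = 275.806 g/mol, so wt% Ca = 34.066/275.806 × 100 = 12.35%.
16.15 − 12.35 = 3.80 pp.

3.80 percentage points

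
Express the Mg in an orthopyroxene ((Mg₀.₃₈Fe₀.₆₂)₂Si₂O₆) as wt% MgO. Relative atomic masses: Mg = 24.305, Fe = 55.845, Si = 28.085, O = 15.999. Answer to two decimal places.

12.77 wt%

Molar mass of (Mg₀.₃₈Fe₀.₆₂)₂Si₂O₆ = 0.76·24.305 + 1.24·55.845 + 2·28.085 + 6·15.999 = 239.884 g/mol.
Each formula unit contains 0.76 Mg, equivalent to 0.76/1 = 0.7600 mol MgO.
M(MgO) = 1×24.305 + 1×15.999 = 40.304 g/mol.
Mass of MgO per formula unit = 0.7600 × 40.304 = 30.631 g.
MgO wt% = 30.631 / 239.884 × 100 = 12.77%.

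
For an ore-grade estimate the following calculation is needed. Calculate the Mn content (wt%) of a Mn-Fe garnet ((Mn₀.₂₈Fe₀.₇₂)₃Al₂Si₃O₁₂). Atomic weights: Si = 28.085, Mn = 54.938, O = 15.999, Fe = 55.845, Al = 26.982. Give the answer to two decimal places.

Formula mass = 0.84*54.938 + 2.16*55.845 + 2*26.982 + 3*28.085 + 12*15.999 = 496.980 g/mol, of which 46.148 g is Mn.
So Mn makes up 46.148/496.980 = 0.0929 of the mass, i.e. 9.29%.

9.29 wt%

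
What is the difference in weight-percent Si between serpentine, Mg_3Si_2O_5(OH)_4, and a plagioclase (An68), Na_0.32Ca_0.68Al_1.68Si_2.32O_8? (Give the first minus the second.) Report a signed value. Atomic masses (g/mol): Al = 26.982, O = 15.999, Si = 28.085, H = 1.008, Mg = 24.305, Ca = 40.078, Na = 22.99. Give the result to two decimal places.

Si in Mg_3Si_2O_5(OH)_4: molar mass 277.108 g/mol; 2×28.085 = 56.170 g → 20.27 wt%.
Si in Na_0.32Ca_0.68Al_1.68Si_2.32O_8: molar mass 273.089 g/mol; 2.32×28.085 = 65.157 g → 23.86 wt%.
Difference = 20.27 − 23.86 = -3.59 percentage points.

-3.59 percentage points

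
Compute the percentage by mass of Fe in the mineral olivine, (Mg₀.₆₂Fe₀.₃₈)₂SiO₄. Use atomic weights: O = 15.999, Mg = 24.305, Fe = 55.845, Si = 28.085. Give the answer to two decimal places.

Molar mass of (Mg₀.₆₂Fe₀.₃₈)₂SiO₄: 1.24·24.305 + 0.76·55.845 + 1·28.085 + 4·15.999 = 164.661 g/mol.
Mass of Fe per formula unit: 0.76 × 55.845 = 42.442 g.
Weight fraction Fe = 42.442 / 164.661 = 0.2578.

25.78 mass %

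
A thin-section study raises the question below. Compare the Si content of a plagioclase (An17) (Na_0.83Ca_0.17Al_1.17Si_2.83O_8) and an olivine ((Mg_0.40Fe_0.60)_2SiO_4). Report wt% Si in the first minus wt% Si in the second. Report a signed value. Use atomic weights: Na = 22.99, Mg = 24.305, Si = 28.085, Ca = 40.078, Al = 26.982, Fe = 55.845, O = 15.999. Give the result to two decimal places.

14.27 percentage points

First mineral: 79.481 g Si in 264.936 g formula = 30.00 wt% Si.
Second mineral: 28.085 g Si in 178.539 g formula = 15.73 wt% Si.
30.00% − 15.73% gives a difference of 14.27 percentage points.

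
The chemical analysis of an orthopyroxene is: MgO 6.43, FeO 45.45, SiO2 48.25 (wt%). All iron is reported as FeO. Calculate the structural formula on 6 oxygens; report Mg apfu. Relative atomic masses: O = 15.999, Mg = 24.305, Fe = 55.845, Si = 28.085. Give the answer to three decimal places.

MgO: 6.43/40.304 = 0.15954 mol → 0.15954 mol Mg, 0.15954 mol O.
FeO: 45.45/71.844 = 0.63262 mol → 0.63262 mol Fe, 0.63262 mol O.
SiO2: 48.25/60.083 = 0.80306 mol → 0.80306 mol Si, 1.60612 mol O.
Total oxygen = 2.39828 mol. Normalization factor = 6/2.39828 = 2.50179.
Mg per 6 O = 0.15954 × 2.50179 = 0.399.

0.399 Mg apfu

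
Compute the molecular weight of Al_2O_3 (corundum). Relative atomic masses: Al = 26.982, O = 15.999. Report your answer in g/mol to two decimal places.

Al: 2 × 26.982 = 53.9640
O: 3 × 15.999 = 47.9970
Summing the contributions gives the formula mass.

101.96 g/mol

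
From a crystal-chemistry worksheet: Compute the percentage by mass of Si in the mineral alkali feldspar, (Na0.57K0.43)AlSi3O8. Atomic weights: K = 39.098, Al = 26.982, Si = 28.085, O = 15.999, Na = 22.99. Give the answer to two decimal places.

Formula mass = 0.57×22.99 + 0.43×39.098 + 1×26.982 + 3×28.085 + 8×15.999 = 269.145 g/mol, of which 84.255 g is Si.
So Si makes up 84.255/269.145 = 0.3130 of the mass, i.e. 31.30%.

31.30 wt%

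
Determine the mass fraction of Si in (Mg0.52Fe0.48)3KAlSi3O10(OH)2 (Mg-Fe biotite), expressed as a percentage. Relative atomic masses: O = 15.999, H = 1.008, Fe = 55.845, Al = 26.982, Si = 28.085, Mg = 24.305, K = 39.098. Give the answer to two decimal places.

Formula mass = 1.56·24.305 + 1.44·55.845 + 1·39.098 + 1·26.982 + 3·28.085 + 12·15.999 + 2·1.008 = 462.672 g/mol, of which 84.255 g is Si.
So Si makes up 84.255/462.672 = 0.1821 of the mass, i.e. 18.21%.

18.21 weight percent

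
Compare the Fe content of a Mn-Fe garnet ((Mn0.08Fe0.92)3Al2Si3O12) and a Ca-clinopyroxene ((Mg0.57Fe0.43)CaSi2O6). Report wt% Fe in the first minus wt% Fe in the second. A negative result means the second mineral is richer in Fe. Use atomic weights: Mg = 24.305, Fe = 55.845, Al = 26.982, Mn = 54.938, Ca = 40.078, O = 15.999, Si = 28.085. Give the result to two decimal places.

20.54 percentage points

First mineral: 154.132 g Fe in 497.524 g formula = 30.98 wt% Fe.
Second mineral: 24.013 g Fe in 230.109 g formula = 10.44 wt% Fe.
30.98% − 10.44% gives a difference of 20.54 percentage points.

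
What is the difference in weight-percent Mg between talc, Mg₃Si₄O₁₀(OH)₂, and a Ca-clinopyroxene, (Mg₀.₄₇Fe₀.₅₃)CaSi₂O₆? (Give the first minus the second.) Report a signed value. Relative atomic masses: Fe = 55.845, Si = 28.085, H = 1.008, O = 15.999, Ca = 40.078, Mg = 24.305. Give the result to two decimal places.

14.33 percentage points

Mg in Mg₃Si₄O₁₀(OH)₂: molar mass 379.259 g/mol; 3×24.305 = 72.915 g → 19.23 wt%.
Mg in (Mg₀.₄₇Fe₀.₅₃)CaSi₂O₆: molar mass 233.263 g/mol; 0.47×24.305 = 11.423 g → 4.90 wt%.
Difference = 19.23 − 4.90 = 14.33 percentage points.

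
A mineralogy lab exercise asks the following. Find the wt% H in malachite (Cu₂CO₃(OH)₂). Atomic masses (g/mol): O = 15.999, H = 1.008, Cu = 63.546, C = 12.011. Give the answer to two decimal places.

0.91 weight percent

M(Cu₂CO₃(OH)₂) = 221.114 g/mol.
H contributes 2 × 1.008 = 2.016 g per mole.
2.016/221.114 = 0.0091 → 0.91%.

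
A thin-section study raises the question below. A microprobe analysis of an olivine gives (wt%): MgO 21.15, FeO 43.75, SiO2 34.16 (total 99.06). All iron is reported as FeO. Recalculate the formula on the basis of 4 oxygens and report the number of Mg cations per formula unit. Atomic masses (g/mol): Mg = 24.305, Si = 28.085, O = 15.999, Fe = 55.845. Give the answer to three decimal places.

0.924 Mg apfu

MgO (M=40.304): mol = 0.52476; Mg = 0.52476, O = 0.52476.
FeO (M=71.844): mol = 0.60896; Fe = 0.60896, O = 0.60896.
SiO2 (M=60.083): mol = 0.56855; Si = 0.56855, O = 1.13710.
ΣO = 2.27082; factor = 4/ΣO = 1.76148.
Mg apfu = 0.52476 × 1.76148 = 0.924.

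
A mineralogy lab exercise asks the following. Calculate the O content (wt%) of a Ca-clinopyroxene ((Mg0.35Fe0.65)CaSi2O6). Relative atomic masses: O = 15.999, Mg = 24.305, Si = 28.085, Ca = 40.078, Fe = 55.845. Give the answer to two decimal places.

M((Mg0.35Fe0.65)CaSi2O6) = 237.048 g/mol.
O contributes 6 × 15.999 = 95.994 g per mole.
95.994/237.048 = 0.4050 → 40.50%.

40.50 wt%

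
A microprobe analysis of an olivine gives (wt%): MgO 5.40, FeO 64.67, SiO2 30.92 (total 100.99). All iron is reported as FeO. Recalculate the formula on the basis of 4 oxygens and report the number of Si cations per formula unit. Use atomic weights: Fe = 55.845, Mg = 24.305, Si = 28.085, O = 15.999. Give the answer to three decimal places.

0.998 Si apfu

MgO (M=40.304): mol = 0.13398; Mg = 0.13398, O = 0.13398.
FeO (M=71.844): mol = 0.90014; Fe = 0.90014, O = 0.90014.
SiO2 (M=60.083): mol = 0.51462; Si = 0.51462, O = 1.02924.
ΣO = 2.06336; factor = 4/ΣO = 1.93859.
Si apfu = 0.51462 × 1.93859 = 0.998.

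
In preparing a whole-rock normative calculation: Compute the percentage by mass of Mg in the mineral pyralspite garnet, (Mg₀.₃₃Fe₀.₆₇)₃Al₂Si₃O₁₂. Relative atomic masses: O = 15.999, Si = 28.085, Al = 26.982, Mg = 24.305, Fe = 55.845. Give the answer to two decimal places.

5.16 mass %

M((Mg₀.₃₃Fe₀.₆₇)₃Al₂Si₃O₁₂) = 466.517 g/mol.
Mg contributes 0.99 × 24.305 = 24.062 g per mole.
24.062/466.517 = 0.0516 → 5.16%.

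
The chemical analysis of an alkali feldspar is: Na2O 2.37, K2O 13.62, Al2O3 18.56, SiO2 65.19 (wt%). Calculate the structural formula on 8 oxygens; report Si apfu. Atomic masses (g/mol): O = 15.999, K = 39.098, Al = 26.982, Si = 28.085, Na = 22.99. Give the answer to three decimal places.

2.994 Si apfu

2.37 wt% Na2O ÷ 61.979 g/mol = 0.03824 mol, giving 0.07648 Na and 0.03824 O.
13.62 wt% K2O ÷ 94.195 g/mol = 0.14459 mol, giving 0.28918 K and 0.14459 O.
18.56 wt% Al2O3 ÷ 101.961 g/mol = 0.18203 mol, giving 0.36406 Al and 0.54609 O.
65.19 wt% SiO2 ÷ 60.083 g/mol = 1.08500 mol, giving 1.08500 Si and 2.17000 O.
Oxygen sums to 2.89892; scaling by 8/2.89892 = 2.75965 puts the formula on 8 O.
Si: 1.08500 × 2.75965 = 2.994 atoms per formula unit.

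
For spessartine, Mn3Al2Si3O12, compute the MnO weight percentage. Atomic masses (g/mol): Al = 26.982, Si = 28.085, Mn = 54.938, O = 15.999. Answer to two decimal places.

Molar mass of Mn3Al2Si3O12 = 3×54.938 + 2×26.982 + 3×28.085 + 12×15.999 = 495.021 g/mol.
Each formula unit contains 3 Mn, equivalent to 3/1 = 3.0000 mol MnO.
M(MnO) = 1×54.938 + 1×15.999 = 70.937 g/mol.
Mass of MnO per formula unit = 3.0000 × 70.937 = 212.811 g.
MnO wt% = 212.811 / 495.021 × 100 = 42.99%.

42.99 wt%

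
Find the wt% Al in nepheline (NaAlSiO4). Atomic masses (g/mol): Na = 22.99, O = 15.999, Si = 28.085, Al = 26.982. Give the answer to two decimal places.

M(NaAlSiO4) = 142.053 g/mol.
Al contributes 1 × 26.982 = 26.982 g per mole.
26.982/142.053 = 0.1899 → 18.99%.

18.99 mass %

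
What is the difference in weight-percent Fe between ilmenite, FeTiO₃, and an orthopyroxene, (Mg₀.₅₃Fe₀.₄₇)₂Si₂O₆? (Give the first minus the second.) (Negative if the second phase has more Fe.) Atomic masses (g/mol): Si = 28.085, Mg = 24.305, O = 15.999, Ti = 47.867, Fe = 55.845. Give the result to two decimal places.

M(FeTiO₃) = 151.709 g/mol, so wt% Fe = 55.845/151.709 × 100 = 36.81%.
M((Mg₀.₅₃Fe₀.₄₇)₂Si₂O₆) = 230.422 g/mol, so wt% Fe = 52.494/230.422 × 100 = 22.78%.
36.81 − 22.78 = 14.03 pp.

14.03 percentage points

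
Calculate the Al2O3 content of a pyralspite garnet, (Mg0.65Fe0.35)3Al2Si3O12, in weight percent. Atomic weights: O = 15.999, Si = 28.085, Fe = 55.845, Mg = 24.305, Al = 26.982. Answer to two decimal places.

23.37 wt%

M((Mg0.65Fe0.35)3Al2Si3O12) = 436.239 g/mol; M(Al2O3) = 101.961 g/mol.
Moles Al2O3 per formula unit = 2 Al ÷ 2 = 1.0000.
Al2O3 fraction = (1.0000 × 101.961) / 436.239 = 101.961/436.239 = 0.2337.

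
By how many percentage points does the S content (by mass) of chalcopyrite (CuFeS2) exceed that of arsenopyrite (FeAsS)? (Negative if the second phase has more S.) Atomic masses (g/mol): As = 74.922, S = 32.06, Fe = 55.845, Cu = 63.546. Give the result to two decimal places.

15.25 percentage points

First mineral: 64.120 g S in 183.511 g formula = 34.94 wt% S.
Second mineral: 32.060 g S in 162.827 g formula = 19.69 wt% S.
34.94% − 19.69% gives a difference of 15.25 percentage points.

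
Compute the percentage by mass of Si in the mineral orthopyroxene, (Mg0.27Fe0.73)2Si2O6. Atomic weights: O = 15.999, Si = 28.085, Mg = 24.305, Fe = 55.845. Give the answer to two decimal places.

Formula mass = 0.54*24.305 + 1.46*55.845 + 2*28.085 + 6*15.999 = 246.822 g/mol, of which 56.170 g is Si.
So Si makes up 56.170/246.822 = 0.2276 of the mass, i.e. 22.76%.

22.76 wt%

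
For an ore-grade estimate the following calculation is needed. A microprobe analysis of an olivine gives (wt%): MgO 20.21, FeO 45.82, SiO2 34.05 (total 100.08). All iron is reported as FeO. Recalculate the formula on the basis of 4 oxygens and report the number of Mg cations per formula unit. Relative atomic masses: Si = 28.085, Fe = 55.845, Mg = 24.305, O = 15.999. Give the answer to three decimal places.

MgO (M=40.304): mol = 0.50144; Mg = 0.50144, O = 0.50144.
FeO (M=71.844): mol = 0.63777; Fe = 0.63777, O = 0.63777.
SiO2 (M=60.083): mol = 0.56672; Si = 0.56672, O = 1.13344.
ΣO = 2.27265; factor = 4/ΣO = 1.76006.
Mg apfu = 0.50144 × 1.76006 = 0.883.

0.883 Mg apfu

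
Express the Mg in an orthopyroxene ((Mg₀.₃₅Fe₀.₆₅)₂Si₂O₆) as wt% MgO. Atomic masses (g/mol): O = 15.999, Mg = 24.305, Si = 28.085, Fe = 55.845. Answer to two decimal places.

Molar mass of (Mg₀.₃₅Fe₀.₆₅)₂Si₂O₆ = 0.70·24.305 + 1.30·55.845 + 2·28.085 + 6·15.999 = 241.776 g/mol.
Each formula unit contains 0.70 Mg, equivalent to 0.70/1 = 0.7000 mol MgO.
M(MgO) = 1×24.305 + 1×15.999 = 40.304 g/mol.
Mass of MgO per formula unit = 0.7000 × 40.304 = 28.213 g.
MgO wt% = 28.213 / 241.776 × 100 = 11.67%.

11.67 wt%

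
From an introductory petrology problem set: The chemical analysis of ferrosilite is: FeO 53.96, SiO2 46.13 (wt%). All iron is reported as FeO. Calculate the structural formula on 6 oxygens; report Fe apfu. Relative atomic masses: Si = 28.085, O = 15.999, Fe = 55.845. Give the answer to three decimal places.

FeO: 53.96/71.844 = 0.75107 mol → 0.75107 mol Fe, 0.75107 mol O.
SiO2: 46.13/60.083 = 0.76777 mol → 0.76777 mol Si, 1.53554 mol O.
Total oxygen = 2.28661 mol. Normalization factor = 6/2.28661 = 2.62397.
Fe per 6 O = 0.75107 × 2.62397 = 1.971.

1.971 Fe apfu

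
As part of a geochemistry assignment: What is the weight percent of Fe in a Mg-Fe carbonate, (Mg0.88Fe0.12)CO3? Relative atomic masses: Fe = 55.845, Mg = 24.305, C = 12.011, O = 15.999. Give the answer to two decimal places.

Molar mass of (Mg0.88Fe0.12)CO3: 0.88*24.305 + 0.12*55.845 + 1*12.011 + 3*15.999 = 88.098 g/mol.
Mass of Fe per formula unit: 0.12 × 55.845 = 6.701 g.
Weight fraction Fe = 6.701 / 88.098 = 0.0761.

7.61 mass %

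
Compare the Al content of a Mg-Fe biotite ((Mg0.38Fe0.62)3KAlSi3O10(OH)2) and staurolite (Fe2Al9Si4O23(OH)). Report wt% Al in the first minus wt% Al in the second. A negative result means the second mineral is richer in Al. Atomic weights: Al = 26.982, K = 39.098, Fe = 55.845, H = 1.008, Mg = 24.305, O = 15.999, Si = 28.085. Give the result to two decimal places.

M((Mg0.38Fe0.62)3KAlSi3O10(OH)2) = 475.918 g/mol, so wt% Al = 26.982/475.918 × 100 = 5.67%.
M(Fe2Al9Si4O23(OH)) = 851.852 g/mol, so wt% Al = 242.838/851.852 × 100 = 28.51%.
5.67 − 28.51 = -22.84 pp.

-22.84 percentage points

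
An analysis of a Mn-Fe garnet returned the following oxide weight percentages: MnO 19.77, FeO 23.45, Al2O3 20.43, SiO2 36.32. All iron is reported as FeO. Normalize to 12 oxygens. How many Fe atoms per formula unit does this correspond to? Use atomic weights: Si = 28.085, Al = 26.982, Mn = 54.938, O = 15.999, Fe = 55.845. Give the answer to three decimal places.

MnO (M=70.937): mol = 0.27870; Mn = 0.27870, O = 0.27870.
FeO (M=71.844): mol = 0.32640; Fe = 0.32640, O = 0.32640.
Al2O3 (M=101.961): mol = 0.20037; Al = 0.40074, O = 0.60111.
SiO2 (M=60.083): mol = 0.60450; Si = 0.60450, O = 1.20900.
ΣO = 2.41521; factor = 12/ΣO = 4.96851.
Fe apfu = 0.32640 × 4.96851 = 1.622.

1.622 Fe apfu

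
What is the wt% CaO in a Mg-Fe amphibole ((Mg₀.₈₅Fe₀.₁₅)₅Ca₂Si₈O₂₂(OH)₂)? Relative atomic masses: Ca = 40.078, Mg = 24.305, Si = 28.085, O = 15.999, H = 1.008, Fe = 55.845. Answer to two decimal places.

M((Mg₀.₈₅Fe₀.₁₅)₅Ca₂Si₈O₂₂(OH)₂) = 836.008 g/mol; M(CaO) = 56.077 g/mol.
Moles CaO per formula unit = 2 Ca ÷ 1 = 2.0000.
CaO fraction = (2.0000 × 56.077) / 836.008 = 112.154/836.008 = 0.1342.

13.42 wt%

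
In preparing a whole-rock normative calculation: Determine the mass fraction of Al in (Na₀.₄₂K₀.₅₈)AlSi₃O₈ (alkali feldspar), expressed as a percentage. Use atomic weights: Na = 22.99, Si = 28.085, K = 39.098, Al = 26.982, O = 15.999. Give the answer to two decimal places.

9.94 mass %

Formula mass = 0.42*22.99 + 0.58*39.098 + 1*26.982 + 3*28.085 + 8*15.999 = 271.562 g/mol, of which 26.982 g is Al.
So Al makes up 26.982/271.562 = 0.0994 of the mass, i.e. 9.94%.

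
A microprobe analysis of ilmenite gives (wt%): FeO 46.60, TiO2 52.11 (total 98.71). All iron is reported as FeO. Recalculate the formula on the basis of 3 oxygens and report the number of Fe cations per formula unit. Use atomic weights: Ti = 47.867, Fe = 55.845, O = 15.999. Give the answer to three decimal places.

0.996 Fe apfu

FeO: 46.60/71.844 = 0.64863 mol → 0.64863 mol Fe, 0.64863 mol O.
TiO2: 52.11/79.865 = 0.65248 mol → 0.65248 mol Ti, 1.30496 mol O.
Total oxygen = 1.95359 mol. Normalization factor = 3/1.95359 = 1.53563.
Fe per 3 O = 0.64863 × 1.53563 = 0.996.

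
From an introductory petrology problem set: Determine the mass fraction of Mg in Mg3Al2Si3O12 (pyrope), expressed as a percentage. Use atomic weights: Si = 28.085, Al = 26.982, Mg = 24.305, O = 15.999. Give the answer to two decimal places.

18.09 weight percent

Molar mass of Mg3Al2Si3O12: 3*24.305 + 2*26.982 + 3*28.085 + 12*15.999 = 403.122 g/mol.
Mass of Mg per formula unit: 3 × 24.305 = 72.915 g.
Weight fraction Mg = 72.915 / 403.122 = 0.1809.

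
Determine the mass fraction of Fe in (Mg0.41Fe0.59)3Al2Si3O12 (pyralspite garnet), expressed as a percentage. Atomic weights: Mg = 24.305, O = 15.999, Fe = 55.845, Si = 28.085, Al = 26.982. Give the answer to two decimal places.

21.54 weight percent

Molar mass of (Mg0.41Fe0.59)3Al2Si3O12: 1.23*24.305 + 1.77*55.845 + 2*26.982 + 3*28.085 + 12*15.999 = 458.948 g/mol.
Mass of Fe per formula unit: 1.77 × 55.845 = 98.846 g.
Weight fraction Fe = 98.846 / 458.948 = 0.2154.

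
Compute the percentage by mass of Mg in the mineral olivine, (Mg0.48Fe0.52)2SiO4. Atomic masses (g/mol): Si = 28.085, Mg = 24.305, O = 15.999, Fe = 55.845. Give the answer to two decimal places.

13.45 mass %

Molar mass of (Mg0.48Fe0.52)2SiO4: 0.96×24.305 + 1.04×55.845 + 1×28.085 + 4×15.999 = 173.493 g/mol.
Mass of Mg per formula unit: 0.96 × 24.305 = 23.333 g.
Weight fraction Mg = 23.333 / 173.493 = 0.1345.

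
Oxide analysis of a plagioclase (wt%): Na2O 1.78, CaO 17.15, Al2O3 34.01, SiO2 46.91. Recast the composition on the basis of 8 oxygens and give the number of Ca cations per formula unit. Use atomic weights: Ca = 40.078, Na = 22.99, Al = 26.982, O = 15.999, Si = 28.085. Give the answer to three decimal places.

1.78 wt% Na2O ÷ 61.979 g/mol = 0.02872 mol, giving 0.05744 Na and 0.02872 O.
17.15 wt% CaO ÷ 56.077 g/mol = 0.30583 mol, giving 0.30583 Ca and 0.30583 O.
34.01 wt% Al2O3 ÷ 101.961 g/mol = 0.33356 mol, giving 0.66712 Al and 1.00068 O.
46.91 wt% SiO2 ÷ 60.083 g/mol = 0.78075 mol, giving 0.78075 Si and 1.56150 O.
Oxygen sums to 2.89673; scaling by 8/2.89673 = 2.76173 puts the formula on 8 O.
Ca: 0.30583 × 2.76173 = 0.845 atoms per formula unit.

0.845 Ca apfu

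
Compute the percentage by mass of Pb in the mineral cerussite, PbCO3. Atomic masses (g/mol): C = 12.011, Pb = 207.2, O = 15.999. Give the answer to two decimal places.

77.54 mass %

M(PbCO3) = 267.208 g/mol.
Pb contributes 1 × 207.2 = 207.200 g per mole.
207.200/267.208 = 0.7754 → 77.54%.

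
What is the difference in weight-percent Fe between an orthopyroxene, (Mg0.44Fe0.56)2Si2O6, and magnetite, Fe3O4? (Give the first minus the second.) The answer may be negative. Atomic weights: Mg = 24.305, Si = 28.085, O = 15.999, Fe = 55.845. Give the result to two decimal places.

-45.87 percentage points

M((Mg0.44Fe0.56)2Si2O6) = 236.099 g/mol, so wt% Fe = 62.546/236.099 × 100 = 26.49%.
M(Fe3O4) = 231.531 g/mol, so wt% Fe = 167.535/231.531 × 100 = 72.36%.
26.49 − 72.36 = -45.87 pp.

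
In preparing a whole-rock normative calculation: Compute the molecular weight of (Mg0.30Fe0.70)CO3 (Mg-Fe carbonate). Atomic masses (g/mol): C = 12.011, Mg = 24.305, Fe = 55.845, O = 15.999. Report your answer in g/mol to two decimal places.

The formula mass is the sum 0.30×24.305 + 0.70×55.845 + 1×12.011 + 3×15.999.

106.39 g/mol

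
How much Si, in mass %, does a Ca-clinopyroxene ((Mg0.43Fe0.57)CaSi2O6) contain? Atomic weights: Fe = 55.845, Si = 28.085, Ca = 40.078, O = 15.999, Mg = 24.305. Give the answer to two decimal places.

Molar mass of (Mg0.43Fe0.57)CaSi2O6: 0.43×24.305 + 0.57×55.845 + 1×40.078 + 2×28.085 + 6×15.999 = 234.525 g/mol.
Mass of Si per formula unit: 2 × 28.085 = 56.170 g.
Weight fraction Si = 56.170 / 234.525 = 0.2395.

23.95 mass %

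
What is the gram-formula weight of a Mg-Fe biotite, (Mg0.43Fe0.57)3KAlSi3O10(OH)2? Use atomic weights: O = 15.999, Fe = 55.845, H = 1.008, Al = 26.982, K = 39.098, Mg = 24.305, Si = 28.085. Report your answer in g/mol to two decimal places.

The formula mass is the sum 1.29·24.305 + 1.71·55.845 + 1·39.098 + 1·26.982 + 3·28.085 + 12·15.999 + 2·1.008.

471.19 g/mol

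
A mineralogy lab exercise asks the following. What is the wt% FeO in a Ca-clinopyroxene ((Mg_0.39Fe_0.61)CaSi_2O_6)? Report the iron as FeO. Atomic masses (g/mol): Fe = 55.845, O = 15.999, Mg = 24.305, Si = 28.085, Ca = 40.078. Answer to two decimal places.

18.59 wt%

Molar mass of (Mg_0.39Fe_0.61)CaSi_2O_6 = 0.39×24.305 + 0.61×55.845 + 1×40.078 + 2×28.085 + 6×15.999 = 235.786 g/mol.
Each formula unit contains 0.61 Fe, equivalent to 0.61/1 = 0.6100 mol FeO.
M(FeO) = 1×55.845 + 1×15.999 = 71.844 g/mol.
Mass of FeO per formula unit = 0.6100 × 71.844 = 43.825 g.
FeO wt% = 43.825 / 235.786 × 100 = 18.59%.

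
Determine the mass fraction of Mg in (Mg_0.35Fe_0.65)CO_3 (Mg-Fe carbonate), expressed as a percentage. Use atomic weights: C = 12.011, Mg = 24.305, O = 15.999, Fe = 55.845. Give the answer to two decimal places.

M((Mg_0.35Fe_0.65)CO_3) = 104.814 g/mol.
Mg contributes 0.35 × 24.305 = 8.507 g per mole.
8.507/104.814 = 0.0812 → 8.12%.

8.12 mass %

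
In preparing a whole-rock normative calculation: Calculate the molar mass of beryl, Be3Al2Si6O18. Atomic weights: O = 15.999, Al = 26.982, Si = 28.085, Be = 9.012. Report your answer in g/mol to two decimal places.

The formula mass is the sum 3*9.012 + 2*26.982 + 6*28.085 + 18*15.999.

537.49 g/mol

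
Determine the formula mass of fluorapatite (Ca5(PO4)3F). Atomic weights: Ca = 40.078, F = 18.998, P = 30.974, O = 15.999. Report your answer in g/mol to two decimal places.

504.30 g/mol

The formula mass is the sum 5×40.078 + 3×30.974 + 12×15.999 + 1×18.998.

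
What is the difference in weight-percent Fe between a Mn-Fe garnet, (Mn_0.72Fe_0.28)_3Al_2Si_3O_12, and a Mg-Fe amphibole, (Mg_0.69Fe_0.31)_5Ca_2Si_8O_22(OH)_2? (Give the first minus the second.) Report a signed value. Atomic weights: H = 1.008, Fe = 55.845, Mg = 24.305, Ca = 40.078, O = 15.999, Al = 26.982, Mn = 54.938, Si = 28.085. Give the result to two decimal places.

-0.59 percentage points

First mineral: 46.910 g Fe in 495.783 g formula = 9.46 wt% Fe.
Second mineral: 86.560 g Fe in 861.240 g formula = 10.05 wt% Fe.
9.46% − 10.05% gives a difference of -0.59 percentage points.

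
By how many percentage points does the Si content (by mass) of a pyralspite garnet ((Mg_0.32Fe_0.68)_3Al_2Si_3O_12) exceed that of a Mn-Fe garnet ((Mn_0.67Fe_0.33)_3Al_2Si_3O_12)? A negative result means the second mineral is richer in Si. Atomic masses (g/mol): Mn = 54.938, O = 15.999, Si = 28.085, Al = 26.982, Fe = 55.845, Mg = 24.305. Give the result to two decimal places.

1.03 percentage points

M((Mg_0.32Fe_0.68)_3Al_2Si_3O_12) = 467.464 g/mol, so wt% Si = 84.255/467.464 × 100 = 18.02%.
M((Mn_0.67Fe_0.33)_3Al_2Si_3O_12) = 495.919 g/mol, so wt% Si = 84.255/495.919 × 100 = 16.99%.
18.02 − 16.99 = 1.03 pp.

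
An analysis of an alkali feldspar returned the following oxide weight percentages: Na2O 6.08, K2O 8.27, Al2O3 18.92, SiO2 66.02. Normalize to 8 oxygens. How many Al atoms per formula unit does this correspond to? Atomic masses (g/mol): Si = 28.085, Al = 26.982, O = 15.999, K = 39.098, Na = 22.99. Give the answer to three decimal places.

Na2O: 6.08/61.979 = 0.09810 mol → 0.19620 mol Na, 0.09810 mol O.
K2O: 8.27/94.195 = 0.08780 mol → 0.17560 mol K, 0.08780 mol O.
Al2O3: 18.92/101.961 = 0.18556 mol → 0.37112 mol Al, 0.55668 mol O.
SiO2: 66.02/60.083 = 1.09881 mol → 1.09881 mol Si, 2.19762 mol O.
Total oxygen = 2.94020 mol. Normalization factor = 8/2.94020 = 2.72090.
Al per 8 O = 0.37112 × 2.72090 = 1.010.

1.010 Al apfu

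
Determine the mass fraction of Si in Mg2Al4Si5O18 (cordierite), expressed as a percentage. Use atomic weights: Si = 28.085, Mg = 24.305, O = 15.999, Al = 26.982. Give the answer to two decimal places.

M(Mg2Al4Si5O18) = 584.945 g/mol.
Si contributes 5 × 28.085 = 140.425 g per mole.
140.425/584.945 = 0.2401 → 24.01%.

24.01 mass %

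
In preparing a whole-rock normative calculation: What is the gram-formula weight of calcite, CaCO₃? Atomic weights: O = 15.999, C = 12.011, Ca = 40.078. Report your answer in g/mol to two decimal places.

100.09 g/mol

Ca: 1 × 40.078 = 40.0780
C: 1 × 12.011 = 12.0110
O: 3 × 15.999 = 47.9970
Summing the contributions gives the formula mass.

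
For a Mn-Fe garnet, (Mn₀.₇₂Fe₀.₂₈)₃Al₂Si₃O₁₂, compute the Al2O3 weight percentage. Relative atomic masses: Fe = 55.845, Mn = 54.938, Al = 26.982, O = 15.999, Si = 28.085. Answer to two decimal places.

20.57 wt%

M((Mn₀.₇₂Fe₀.₂₈)₃Al₂Si₃O₁₂) = 495.783 g/mol; M(Al2O3) = 101.961 g/mol.
Moles Al2O3 per formula unit = 2 Al ÷ 2 = 1.0000.
Al2O3 fraction = (1.0000 × 101.961) / 495.783 = 101.961/495.783 = 0.2057.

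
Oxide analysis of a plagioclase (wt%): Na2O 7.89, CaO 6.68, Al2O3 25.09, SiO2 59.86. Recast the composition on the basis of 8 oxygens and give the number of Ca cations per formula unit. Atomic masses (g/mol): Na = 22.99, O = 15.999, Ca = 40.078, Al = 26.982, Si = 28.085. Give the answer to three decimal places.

Na2O: 7.89/61.979 = 0.12730 mol → 0.25460 mol Na, 0.12730 mol O.
CaO: 6.68/56.077 = 0.11912 mol → 0.11912 mol Ca, 0.11912 mol O.
Al2O3: 25.09/101.961 = 0.24607 mol → 0.49214 mol Al, 0.73821 mol O.
SiO2: 59.86/60.083 = 0.99629 mol → 0.99629 mol Si, 1.99258 mol O.
Total oxygen = 2.97721 mol. Normalization factor = 8/2.97721 = 2.68708.
Ca per 8 O = 0.11912 × 2.68708 = 0.320.

0.320 Ca apfu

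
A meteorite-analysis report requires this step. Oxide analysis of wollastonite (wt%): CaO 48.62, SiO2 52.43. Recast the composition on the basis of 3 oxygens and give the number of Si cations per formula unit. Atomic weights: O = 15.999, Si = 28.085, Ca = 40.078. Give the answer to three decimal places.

1.002 Si apfu

CaO (M=56.077): mol = 0.86702; Ca = 0.86702, O = 0.86702.
SiO2 (M=60.083): mol = 0.87263; Si = 0.87263, O = 1.74526.
ΣO = 2.61228; factor = 3/ΣO = 1.14842.
Si apfu = 0.87263 × 1.14842 = 1.002.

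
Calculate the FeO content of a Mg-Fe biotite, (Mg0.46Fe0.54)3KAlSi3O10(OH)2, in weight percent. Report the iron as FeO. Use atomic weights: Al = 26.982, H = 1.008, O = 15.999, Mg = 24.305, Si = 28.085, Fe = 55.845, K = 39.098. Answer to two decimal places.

24.85 wt%

M((Mg0.46Fe0.54)3KAlSi3O10(OH)2) = 468.349 g/mol; M(FeO) = 71.844 g/mol.
Moles FeO per formula unit = 1.62 Fe ÷ 1 = 1.6200.
FeO fraction = (1.6200 × 71.844) / 468.349 = 116.387/468.349 = 0.2485.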